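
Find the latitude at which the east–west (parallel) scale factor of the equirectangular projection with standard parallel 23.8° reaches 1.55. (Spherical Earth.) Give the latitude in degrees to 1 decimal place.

53.8°

The equidistant cylindrical projection with φ₀ = 23.8° has h = 1 (meridians true) and k = cos φ₀ / cos φ along parallels.
k = cos φ₀ / cos φ = 1.55  ⇒  cos φ = cos 23.8° / 1.55 = 0.5903.
φ = arccos(0.5903) ≈ 53.8°.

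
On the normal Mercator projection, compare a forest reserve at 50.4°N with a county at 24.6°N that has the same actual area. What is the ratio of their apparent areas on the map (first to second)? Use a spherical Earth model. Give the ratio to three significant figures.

2.03

Mercator areal scale is sec²φ.
At 50.4°: sec²(50.4°) = 1/0.6374² = 2.461.
At 24.6°: sec²(24.6°) = 1/0.9092² = 1.210.
Ratio = 2.461/1.210 = cos²(24.6°)/cos²(50.4°) ≈ 2.03.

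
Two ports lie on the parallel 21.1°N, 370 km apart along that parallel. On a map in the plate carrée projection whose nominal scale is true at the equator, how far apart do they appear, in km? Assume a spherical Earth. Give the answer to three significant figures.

397 km

For the equirectangular projection with φ₀ = 0 (plate carrée), h = 1 along meridians and k = sec φ along parallels.
Along the parallel, k = sec 21.1° = 1/0.9330 = 1.072.
Map distance = 370 × 1.072 ≈ 397 km.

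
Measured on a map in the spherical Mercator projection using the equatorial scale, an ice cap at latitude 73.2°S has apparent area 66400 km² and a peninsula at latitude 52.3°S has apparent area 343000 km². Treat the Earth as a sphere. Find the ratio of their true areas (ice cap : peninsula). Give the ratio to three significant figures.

Mercator's areal exaggeration is sec²φ; hence true area = (apparent area) · cos²φ.
True area of ice cap: 66400 × cos²(73.2°) = 66400 × 0.08354 = 5547 km².
True area of peninsula: 343000 × cos²(52.3°) = 343000 × 0.3740 = 128300 km².
Ratio = 5547 / 128300 ≈ 0.0432.

0.0432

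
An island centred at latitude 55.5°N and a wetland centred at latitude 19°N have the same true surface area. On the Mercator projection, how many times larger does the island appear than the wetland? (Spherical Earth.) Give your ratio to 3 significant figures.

2.79

Mercator areal scale is sec²φ.
At 55.5°: sec²(55.5°) = 1/0.5664² = 3.117.
At 19°: sec²(19°) = 1/0.9455² = 1.119.
Ratio = 3.117/1.119 = cos²(19°)/cos²(55.5°) ≈ 2.79.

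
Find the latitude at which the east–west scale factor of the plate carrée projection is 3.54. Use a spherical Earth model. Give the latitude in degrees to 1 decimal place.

73.6°

Plate carrée: h = 1, k = sec φ along parallels.
sec φ = 3.54  ⇒  cos φ = 0.2825  ⇒  φ ≈ 73.6°.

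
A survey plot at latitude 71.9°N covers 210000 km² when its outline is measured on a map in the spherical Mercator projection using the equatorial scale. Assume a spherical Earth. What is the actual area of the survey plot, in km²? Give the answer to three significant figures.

20300 km²

Mercator is conformal, so the point scale is isotropic: h = k = sec φ = 1/cos φ.
Areal scale = k² = sec²φ = 1/cos²(71.9°) = 1/0.3107² = 10.36.
True area = apparent / (areal scale) = 210000 / 10.36 ≈ 20300 km².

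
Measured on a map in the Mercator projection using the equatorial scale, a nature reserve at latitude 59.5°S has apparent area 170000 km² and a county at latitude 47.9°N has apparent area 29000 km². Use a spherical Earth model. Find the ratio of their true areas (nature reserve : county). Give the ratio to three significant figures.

3.36

Since Mercator area scale is 1/cos²φ, the true area equals the apparent area multiplied by cos²φ.
True area of nature reserve: 170000 × cos²(59.5°) = 170000 × 0.2576 = 43790 km².
True area of county: 29000 × cos²(47.9°) = 29000 × 0.4495 = 13030 km².
Ratio = 43790 / 13030 ≈ 3.36.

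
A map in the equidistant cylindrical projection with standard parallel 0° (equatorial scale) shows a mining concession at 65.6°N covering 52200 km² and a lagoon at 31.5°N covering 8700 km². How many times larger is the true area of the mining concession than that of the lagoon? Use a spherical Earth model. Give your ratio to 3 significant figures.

On the plate carrée, areal scale = h·k = 1 × sec φ, so true area = apparent × cos φ.
True area of mining concession: 52200 × cos(65.6°) = 52200 × 0.4131 = 21560 km².
True area of lagoon: 8700 × cos(31.5°) = 8700 × 0.8526 = 7418 km².
Ratio = 21560 / 7418 ≈ 2.91.

2.91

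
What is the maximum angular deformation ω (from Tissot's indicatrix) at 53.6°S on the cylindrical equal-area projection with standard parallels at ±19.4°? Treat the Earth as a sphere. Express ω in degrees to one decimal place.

For cylindrical equal-area with standard parallel φ₀, h = cos φ / cos φ₀ and k = cos φ₀ / cos φ, so h·k = 1.
At 53.6°: h = 0.6291, k = 1.589; principal scales a = 1.589, b = 0.6291.
sin(ω/2) = (a − b)/(a + b) = 0.9603/2.219 = 0.4329, so ω = 2 arcsin(0.4329) ≈ 51.3°.

51.3°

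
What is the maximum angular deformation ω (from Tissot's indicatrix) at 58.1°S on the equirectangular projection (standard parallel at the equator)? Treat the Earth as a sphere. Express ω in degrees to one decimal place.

35.9°

For the equirectangular projection with φ₀ = 0 (plate carrée), h = 1 along meridians and k = sec φ along parallels.
At 58.1°: h = 1.000, k = 1.892; principal scales a = 1.892, b = 1.000.
sin(ω/2) = (a − b)/(a + b) = 0.8924/2.892 = 0.3085, so ω = 2 arcsin(0.3085) ≈ 35.9°.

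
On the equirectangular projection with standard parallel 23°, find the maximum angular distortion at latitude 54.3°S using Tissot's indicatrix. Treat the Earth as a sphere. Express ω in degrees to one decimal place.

With standard parallel φ₀ = 23°, the equirectangular projection gives x = Rλ cos φ₀, y = Rφ, so h = 1 and k = cos 23° / cos φ.
At 54.3°: h = 1.000, k = 1.577; principal scales a = 1.577, b = 1.000.
sin(ω/2) = (a − b)/(a + b) = 0.5774/2.577 = 0.2240, so ω = 2 arcsin(0.2240) ≈ 25.9°.

25.9°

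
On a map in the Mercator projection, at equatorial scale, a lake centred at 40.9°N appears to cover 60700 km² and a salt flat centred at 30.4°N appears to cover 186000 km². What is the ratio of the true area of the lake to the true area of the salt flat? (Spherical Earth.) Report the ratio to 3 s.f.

Since Mercator area scale is 1/cos²φ, the true area equals the apparent area multiplied by cos²φ.
True area of lake: 60700 × cos²(40.9°) = 60700 × 0.5713 = 34680 km².
True area of salt flat: 186000 × cos²(30.4°) = 186000 × 0.7439 = 138400 km².
Ratio = 34680 / 138400 ≈ 0.251.

0.251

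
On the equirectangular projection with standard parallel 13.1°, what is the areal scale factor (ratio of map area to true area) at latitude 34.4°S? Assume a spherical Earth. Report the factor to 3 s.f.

The equidistant cylindrical projection with φ₀ = 13.1° has h = 1 (meridians true) and k = cos φ₀ / cos φ along parallels.
Areal scale = h·k = 1 × cos φ₀ / cos φ; at 34.4°, h = 1.000, k = 1.180, so h·k = 1.180.

1.18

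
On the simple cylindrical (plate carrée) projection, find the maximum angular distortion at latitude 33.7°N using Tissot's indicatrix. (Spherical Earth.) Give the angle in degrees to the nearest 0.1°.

In the plate carrée (x = Rλ, y = Rφ), meridians are true-scale (h = 1) and parallels are stretched by k = sec φ.
At 33.7°: h = 1.000, k = 1.202; principal scales a = 1.202, b = 1.000.
sin(ω/2) = (a − b)/(a + b) = 0.2020/2.202 = 0.09173, so ω = 2 arcsin(0.09173) ≈ 10.5°.

10.5°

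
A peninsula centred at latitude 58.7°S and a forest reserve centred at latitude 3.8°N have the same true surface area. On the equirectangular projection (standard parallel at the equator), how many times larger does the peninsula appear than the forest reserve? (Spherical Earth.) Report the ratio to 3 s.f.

1.92

Plate carrée maps x = Rλ, y = Rφ. The meridian scale is h = 1 and the parallel scale is k = 1/cos φ = sec φ.
Areal scale at 58.7°: h·k = 1.000 × 1.925 = 1.925.
Areal scale at 3.8°: h·k = 1.000 × 1.002 = 1.002.
Ratio = 1.925/1.002 ≈ 1.92.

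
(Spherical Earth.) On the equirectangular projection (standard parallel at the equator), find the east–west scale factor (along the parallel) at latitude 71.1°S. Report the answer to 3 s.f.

In the plate carrée (x = Rλ, y = Rφ), meridians are true-scale (h = 1) and parallels are stretched by k = sec φ.
k = 1/cos 71.1° = 1/0.3239 = 3.087.

3.09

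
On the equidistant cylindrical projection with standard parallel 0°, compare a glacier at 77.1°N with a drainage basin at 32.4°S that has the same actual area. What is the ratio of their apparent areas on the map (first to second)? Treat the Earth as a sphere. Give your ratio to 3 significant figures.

Plate carrée maps x = Rλ, y = Rφ. The meridian scale is h = 1 and the parallel scale is k = 1/cos φ = sec φ.
Areal scale at 77.1°: h·k = 1.000 × 4.479 = 4.479.
Areal scale at 32.4°: h·k = 1.000 × 1.184 = 1.184.
Ratio = 4.479/1.184 ≈ 3.78.

3.78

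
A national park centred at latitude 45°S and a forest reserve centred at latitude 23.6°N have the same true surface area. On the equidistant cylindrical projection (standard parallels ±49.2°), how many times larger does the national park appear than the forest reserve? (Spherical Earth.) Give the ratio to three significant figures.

In the equirectangular projection with standard parallel φ₀ = 49.2° (x = Rλ cos φ₀, y = Rφ), meridians are true-scale (h = 1) and the parallel scale is k = cos φ₀ / cos φ.
Areal scale at 45°: h·k = 1.000 × 0.9241 = 0.9241.
Areal scale at 23.6°: h·k = 1.000 × 0.7131 = 0.7131.
Ratio = 0.9241/0.7131 ≈ 1.30.

1.30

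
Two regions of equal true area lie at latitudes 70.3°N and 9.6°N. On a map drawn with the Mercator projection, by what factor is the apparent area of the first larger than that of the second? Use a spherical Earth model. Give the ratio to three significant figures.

8.56

On Mercator, area is exaggerated by sec²φ = 1/cos²φ.
At 70.3°: sec²(70.3°) = 1/0.3371² = 8.800.
At 9.6°: sec²(9.6°) = 1/0.9860² = 1.029.
Ratio = 8.800/1.029 = cos²(9.6°)/cos²(70.3°) ≈ 8.56.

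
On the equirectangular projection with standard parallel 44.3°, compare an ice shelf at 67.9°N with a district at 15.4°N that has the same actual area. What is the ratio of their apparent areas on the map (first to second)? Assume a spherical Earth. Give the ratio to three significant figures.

2.56

The equidistant cylindrical projection with φ₀ = 44.3° has h = 1 (meridians true) and k = cos φ₀ / cos φ along parallels.
Areal scale at 67.9°: h·k = 1.000 × 1.902 = 1.902.
Areal scale at 15.4°: h·k = 1.000 × 0.7423 = 0.7423.
Ratio = 1.902/0.7423 ≈ 2.56.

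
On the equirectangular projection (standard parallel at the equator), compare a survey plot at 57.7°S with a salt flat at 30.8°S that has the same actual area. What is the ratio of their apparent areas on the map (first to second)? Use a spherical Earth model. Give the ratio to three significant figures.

For the equirectangular projection with φ₀ = 0 (plate carrée), h = 1 along meridians and k = sec φ along parallels.
Areal scale at 57.7°: h·k = 1.000 × 1.871 = 1.871.
Areal scale at 30.8°: h·k = 1.000 × 1.164 = 1.164.
Ratio = 1.871/1.164 ≈ 1.61.

1.61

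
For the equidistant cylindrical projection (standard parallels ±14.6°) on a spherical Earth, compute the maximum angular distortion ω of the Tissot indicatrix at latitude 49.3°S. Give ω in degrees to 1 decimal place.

In the equirectangular projection with standard parallel φ₀ = 14.6° (x = Rλ cos φ₀, y = Rφ), meridians are true-scale (h = 1) and the parallel scale is k = cos φ₀ / cos φ.
At 49.3°: h = 1.000, k = 1.484; principal scales a = 1.484, b = 1.000.
sin(ω/2) = (a − b)/(a + b) = 0.4840/2.484 = 0.1948, so ω = 2 arcsin(0.1948) ≈ 22.5°.

22.5°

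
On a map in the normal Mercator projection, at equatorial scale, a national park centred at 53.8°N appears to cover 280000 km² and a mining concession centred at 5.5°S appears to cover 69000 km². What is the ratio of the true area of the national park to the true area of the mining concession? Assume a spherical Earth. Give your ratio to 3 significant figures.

On Mercator the areal scale is sec²φ, so true area = apparent × cos²φ.
True area of national park: 280000 × cos²(53.8°) = 280000 × 0.3488 = 97670 km².
True area of mining concession: 69000 × cos²(5.5°) = 69000 × 0.9908 = 68370 km².
Ratio = 97670 / 68370 ≈ 1.43.

1.43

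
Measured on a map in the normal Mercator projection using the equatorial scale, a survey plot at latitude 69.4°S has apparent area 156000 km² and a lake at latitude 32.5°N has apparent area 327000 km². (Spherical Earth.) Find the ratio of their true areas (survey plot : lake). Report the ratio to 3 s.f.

On Mercator the areal scale is sec²φ, so true area = apparent × cos²φ.
True area of survey plot: 156000 × cos²(69.4°) = 156000 × 0.1238 = 19310 km².
True area of lake: 327000 × cos²(32.5°) = 327000 × 0.7113 = 232600 km².
Ratio = 19310 / 232600 ≈ 0.0830.

0.0830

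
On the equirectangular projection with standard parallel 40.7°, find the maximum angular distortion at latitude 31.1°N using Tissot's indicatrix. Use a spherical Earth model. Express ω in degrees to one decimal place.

The equidistant cylindrical projection with φ₀ = 40.7° has h = 1 (meridians true) and k = cos φ₀ / cos φ along parallels.
At 31.1°: h = 1.000, k = 0.8854; principal scales a = 1.000, b = 0.8854.
sin(ω/2) = (a − b)/(a + b) = 0.1146/1.885 = 0.06079, so ω = 2 arcsin(0.06079) ≈ 7.0°.

7.0°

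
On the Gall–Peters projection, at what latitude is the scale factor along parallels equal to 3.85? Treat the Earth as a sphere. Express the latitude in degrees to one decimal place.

Gall–Peters is a cylindrical equal-area projection with standard parallels at ±45°. For cylindrical equal-area with standard parallel φ₀, h = cos φ / cos φ₀ and k = cos φ₀ / cos φ, so h·k = 1.
k = cos φ₀ / cos φ = 3.85  ⇒  cos φ = cos 45° / 3.85 = 0.1837.
φ = arccos(0.1837) ≈ 79.4°.

79.4°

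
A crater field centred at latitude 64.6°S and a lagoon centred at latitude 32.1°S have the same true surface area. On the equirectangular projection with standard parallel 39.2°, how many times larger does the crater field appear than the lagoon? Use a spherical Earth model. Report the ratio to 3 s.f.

1.97

With standard parallel φ₀ = 39.2°, the equirectangular projection gives x = Rλ cos φ₀, y = Rφ, so h = 1 and k = cos 39.2° / cos φ.
Areal scale at 64.6°: h·k = 1.000 × 1.807 = 1.807.
Areal scale at 32.1°: h·k = 1.000 × 0.9148 = 0.9148.
Ratio = 1.807/0.9148 ≈ 1.97.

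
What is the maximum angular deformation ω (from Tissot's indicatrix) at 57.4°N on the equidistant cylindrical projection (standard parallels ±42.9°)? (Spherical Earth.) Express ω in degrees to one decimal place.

With standard parallel φ₀ = 42.9°, the equirectangular projection gives x = Rλ cos φ₀, y = Rφ, so h = 1 and k = cos 42.9° / cos φ.
At 57.4°: h = 1.000, k = 1.360; principal scales a = 1.360, b = 1.000.
sin(ω/2) = (a − b)/(a + b) = 0.3597/2.360 = 0.1524, so ω = 2 arcsin(0.1524) ≈ 17.5°.

17.5°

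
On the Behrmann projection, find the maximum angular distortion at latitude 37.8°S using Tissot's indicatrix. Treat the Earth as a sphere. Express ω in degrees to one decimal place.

Behrmann is a cylindrical equal-area projection with standard parallels at ±30°. A cylindrical equal-area projection with standard parallel φ₀ has meridian scale h = cos φ / cos φ₀ and parallel scale k = cos φ₀ / cos φ (so areas are preserved, h·k = 1).
At 37.8°: h = 0.9124, k = 1.096; principal scales a = 1.096, b = 0.9124.
sin(ω/2) = (a − b)/(a + b) = 0.1836/2.008 = 0.09143, so ω = 2 arcsin(0.09143) ≈ 10.5°.

10.5°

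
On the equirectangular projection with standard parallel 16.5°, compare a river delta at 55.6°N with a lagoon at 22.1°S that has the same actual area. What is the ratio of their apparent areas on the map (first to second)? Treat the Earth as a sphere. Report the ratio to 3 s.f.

1.64

In the equirectangular projection with standard parallel φ₀ = 16.5° (x = Rλ cos φ₀, y = Rφ), meridians are true-scale (h = 1) and the parallel scale is k = cos φ₀ / cos φ.
Areal scale at 55.6°: h·k = 1.000 × 1.697 = 1.697.
Areal scale at 22.1°: h·k = 1.000 × 1.035 = 1.035.
Ratio = 1.697/1.035 ≈ 1.64.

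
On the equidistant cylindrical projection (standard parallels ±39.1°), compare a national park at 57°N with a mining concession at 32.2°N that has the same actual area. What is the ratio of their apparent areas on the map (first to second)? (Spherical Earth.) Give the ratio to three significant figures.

In the equirectangular projection with standard parallel φ₀ = 39.1° (x = Rλ cos φ₀, y = Rφ), meridians are true-scale (h = 1) and the parallel scale is k = cos φ₀ / cos φ.
Areal scale at 57°: h·k = 1.000 × 1.425 = 1.425.
Areal scale at 32.2°: h·k = 1.000 × 0.9171 = 0.9171.
Ratio = 1.425/0.9171 ≈ 1.55.

1.55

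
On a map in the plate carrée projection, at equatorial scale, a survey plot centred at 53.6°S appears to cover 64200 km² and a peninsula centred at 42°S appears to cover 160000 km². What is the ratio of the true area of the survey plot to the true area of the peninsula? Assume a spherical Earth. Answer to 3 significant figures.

0.320

Plate carrée has h = 1 and k = sec φ, giving areal scale sec φ; true area = (apparent area) · cos φ.
True area of survey plot: 64200 × cos(53.6°) = 64200 × 0.5934 = 38100 km².
True area of peninsula: 160000 × cos(42°) = 160000 × 0.7431 = 118900 km².
Ratio = 38100 / 118900 ≈ 0.320.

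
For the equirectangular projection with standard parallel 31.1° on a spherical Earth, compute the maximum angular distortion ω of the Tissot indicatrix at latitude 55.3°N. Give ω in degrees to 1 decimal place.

23.2°

The equidistant cylindrical projection with φ₀ = 31.1° has h = 1 (meridians true) and k = cos φ₀ / cos φ along parallels.
At 55.3°: h = 1.000, k = 1.504; principal scales a = 1.504, b = 1.000.
sin(ω/2) = (a − b)/(a + b) = 0.5041/2.504 = 0.2013, so ω = 2 arcsin(0.2013) ≈ 23.2°.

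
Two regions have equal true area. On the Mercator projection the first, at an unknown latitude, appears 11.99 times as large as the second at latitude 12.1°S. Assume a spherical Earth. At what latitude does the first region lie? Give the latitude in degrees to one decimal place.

73.6°

Mercator areal scale is sec²φ, so apparent-area ratio = sec²φ₁ / sec²φ₂ = cos²φ₂ / cos²φ₁.
cos²φ₂ / cos²φ₁ = 11.99  ⇒  cos φ₁ = cos 12.1° / √11.99 = 0.9778/3.463 = 0.2824.
φ₁ = arccos(0.2824) ≈ 73.6°.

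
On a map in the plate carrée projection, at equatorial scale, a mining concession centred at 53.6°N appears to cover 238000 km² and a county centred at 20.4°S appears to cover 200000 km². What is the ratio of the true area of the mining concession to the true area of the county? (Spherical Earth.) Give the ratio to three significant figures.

Plate carrée has h = 1 and k = sec φ, giving areal scale sec φ; true area = (apparent area) · cos φ.
True area of mining concession: 238000 × cos(53.6°) = 238000 × 0.5934 = 141200 km².
True area of county: 200000 × cos(20.4°) = 200000 × 0.9373 = 187500 km².
Ratio = 141200 / 187500 ≈ 0.753.

0.753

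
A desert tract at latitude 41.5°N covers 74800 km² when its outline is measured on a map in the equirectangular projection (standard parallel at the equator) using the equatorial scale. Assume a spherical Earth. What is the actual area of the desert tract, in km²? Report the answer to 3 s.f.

56000 km²

Plate carrée maps x = Rλ, y = Rφ. The meridian scale is h = 1 and the parallel scale is k = 1/cos φ = sec φ.
Areal scale = h·k = 1 × sec φ; at 41.5°, h = 1.000, k = 1.335, so h·k = 1.335.
True area = apparent / (areal scale) = 74800 / 1.335 ≈ 56000 km².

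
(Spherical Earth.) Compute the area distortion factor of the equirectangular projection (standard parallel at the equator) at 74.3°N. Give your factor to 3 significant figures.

3.70

Plate carrée maps x = Rλ, y = Rφ. The meridian scale is h = 1 and the parallel scale is k = 1/cos φ = sec φ.
Areal scale = h·k = 1 × sec φ; at 74.3°, h = 1.000, k = 3.695, so h·k = 3.695.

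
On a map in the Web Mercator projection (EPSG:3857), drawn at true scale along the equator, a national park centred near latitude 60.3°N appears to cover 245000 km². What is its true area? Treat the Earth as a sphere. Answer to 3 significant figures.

60100 km²

For Mercator, h = k = sec φ (a conformal cylindrical projection has a single point scale, 1/cos φ).
Areal scale = k² = sec²φ = 1/cos²(60.3°) = 1/0.4955² = 4.074.
True area = apparent / (areal scale) = 245000 / 4.074 ≈ 60100 km².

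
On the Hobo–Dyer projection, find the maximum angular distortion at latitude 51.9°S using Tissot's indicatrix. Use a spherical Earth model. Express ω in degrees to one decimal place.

28.5°

Hobo–Dyer is a cylindrical equal-area projection with standard parallels at ±37.5°. A cylindrical equal-area projection with standard parallel φ₀ has meridian scale h = cos φ / cos φ₀ and parallel scale k = cos φ₀ / cos φ (so areas are preserved, h·k = 1).
At 51.9°: h = 0.7778, k = 1.286; principal scales a = 1.286, b = 0.7778.
sin(ω/2) = (a − b)/(a + b) = 0.5080/2.064 = 0.2462, so ω = 2 arcsin(0.2462) ≈ 28.5°.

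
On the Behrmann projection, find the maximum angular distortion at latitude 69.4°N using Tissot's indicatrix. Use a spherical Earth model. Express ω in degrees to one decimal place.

91.6°

Behrmann is a cylindrical equal-area projection with standard parallels at ±30°. A cylindrical equal-area projection with standard parallel φ₀ has meridian scale h = cos φ / cos φ₀ and parallel scale k = cos φ₀ / cos φ (so areas are preserved, h·k = 1).
At 69.4°: h = 0.4063, k = 2.461; principal scales a = 2.461, b = 0.4063.
sin(ω/2) = (a − b)/(a + b) = 2.055/2.868 = 0.7167, so ω = 2 arcsin(0.7167) ≈ 91.6°.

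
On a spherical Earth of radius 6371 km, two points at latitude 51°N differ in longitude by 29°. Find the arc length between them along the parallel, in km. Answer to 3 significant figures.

Arc length along a parallel = R cos φ · Δλ (with Δλ in radians).
= 6371 × cos 51° × (29° × π/180) = 6371 × 0.6293 × 0.5061 ≈ 2030 km.

2030 km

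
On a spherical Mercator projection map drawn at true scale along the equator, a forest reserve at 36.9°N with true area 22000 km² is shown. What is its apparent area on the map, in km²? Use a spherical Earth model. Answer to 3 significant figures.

For Mercator, h = k = sec φ (a conformal cylindrical projection has a single point scale, 1/cos φ).
Areal scale = k² = sec²φ = 1/cos²(36.9°) = 1/0.7997² = 1.564.
Apparent area = 22000 × 1.564 ≈ 34400 km².

34400 km²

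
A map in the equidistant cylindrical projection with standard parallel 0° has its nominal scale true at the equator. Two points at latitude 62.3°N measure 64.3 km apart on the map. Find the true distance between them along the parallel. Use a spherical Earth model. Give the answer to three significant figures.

29.9 km

In the plate carrée (x = Rλ, y = Rφ), meridians are true-scale (h = 1) and parallels are stretched by k = sec φ.
Along the parallel at 62.3°, map distances are exaggerated by k = sec 62.3° = 2.151.
True distance = 64.3 / 2.151 = 64.3 × cos 62.3° ≈ 29.9 km.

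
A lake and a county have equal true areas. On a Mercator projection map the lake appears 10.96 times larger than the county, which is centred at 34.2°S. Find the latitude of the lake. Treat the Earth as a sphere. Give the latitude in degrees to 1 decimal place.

Mercator areal scale is sec²φ, so apparent-area ratio = sec²φ₁ / sec²φ₂ = cos²φ₂ / cos²φ₁.
cos²φ₂ / cos²φ₁ = 10.96  ⇒  cos φ₁ = cos 34.2° / √10.96 = 0.8271/3.311 = 0.2498.
φ₁ = arccos(0.2498) ≈ 75.5°.

75.5°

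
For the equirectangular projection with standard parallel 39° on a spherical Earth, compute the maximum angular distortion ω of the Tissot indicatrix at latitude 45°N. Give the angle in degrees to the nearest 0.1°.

5.4°

In the equirectangular projection with standard parallel φ₀ = 39° (x = Rλ cos φ₀, y = Rφ), meridians are true-scale (h = 1) and the parallel scale is k = cos φ₀ / cos φ.
At 45°: h = 1.000, k = 1.099; principal scales a = 1.099, b = 1.000.
sin(ω/2) = (a − b)/(a + b) = 0.09905/2.099 = 0.04719, so ω = 2 arcsin(0.04719) ≈ 5.4°.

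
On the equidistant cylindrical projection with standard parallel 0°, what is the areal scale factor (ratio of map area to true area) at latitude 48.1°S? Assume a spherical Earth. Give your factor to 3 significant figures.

1.50

Plate carrée maps x = Rλ, y = Rφ. The meridian scale is h = 1 and the parallel scale is k = 1/cos φ = sec φ.
Areal scale = h·k = 1 × sec φ; at 48.1°, h = 1.000, k = 1.497, so h·k = 1.497.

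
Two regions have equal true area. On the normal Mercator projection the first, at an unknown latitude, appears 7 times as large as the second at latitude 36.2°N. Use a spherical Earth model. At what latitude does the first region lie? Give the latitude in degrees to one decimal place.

72.2°

On Mercator, (apparent₁)/(apparent₂) = sec²φ₁ / sec²φ₂ when true areas are equal.
cos²φ₂ / cos²φ₁ = 7  ⇒  cos φ₁ = cos 36.2° / √7 = 0.8070/2.646 = 0.3050.
φ₁ = arccos(0.3050) ≈ 72.2°.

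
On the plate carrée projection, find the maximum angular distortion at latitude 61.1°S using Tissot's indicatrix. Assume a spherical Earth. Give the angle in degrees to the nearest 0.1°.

40.8°

Plate carrée maps x = Rλ, y = Rφ. The meridian scale is h = 1 and the parallel scale is k = 1/cos φ = sec φ.
At 61.1°: h = 1.000, k = 2.069; principal scales a = 2.069, b = 1.000.
sin(ω/2) = (a − b)/(a + b) = 1.069/3.069 = 0.3484, so ω = 2 arcsin(0.3484) ≈ 40.8°.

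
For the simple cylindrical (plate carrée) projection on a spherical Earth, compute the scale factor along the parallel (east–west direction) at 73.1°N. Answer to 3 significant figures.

Plate carrée maps x = Rλ, y = Rφ. The meridian scale is h = 1 and the parallel scale is k = 1/cos φ = sec φ.
k = 1/cos 73.1° = 1/0.2907 = 3.440.

3.44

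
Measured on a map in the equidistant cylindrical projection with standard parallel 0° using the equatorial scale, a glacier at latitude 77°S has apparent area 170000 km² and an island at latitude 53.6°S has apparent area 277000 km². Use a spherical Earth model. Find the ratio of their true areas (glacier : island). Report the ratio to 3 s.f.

On the plate carrée, areal scale = h·k = 1 × sec φ, so true area = apparent × cos φ.
True area of glacier: 170000 × cos(77°) = 170000 × 0.2250 = 38240 km².
True area of island: 277000 × cos(53.6°) = 277000 × 0.5934 = 164400 km².
Ratio = 38240 / 164400 ≈ 0.233.

0.233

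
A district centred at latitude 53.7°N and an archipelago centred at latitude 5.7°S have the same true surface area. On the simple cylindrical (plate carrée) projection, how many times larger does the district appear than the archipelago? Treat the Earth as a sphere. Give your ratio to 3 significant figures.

In the plate carrée (x = Rλ, y = Rφ), meridians are true-scale (h = 1) and parallels are stretched by k = sec φ.
Areal scale at 53.7°: h·k = 1.000 × 1.689 = 1.689.
Areal scale at 5.7°: h·k = 1.000 × 1.005 = 1.005.
Ratio = 1.689/1.005 ≈ 1.68.

1.68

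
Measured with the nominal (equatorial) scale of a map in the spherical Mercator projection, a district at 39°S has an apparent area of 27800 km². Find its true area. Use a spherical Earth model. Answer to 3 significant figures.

For Mercator, h = k = sec φ (a conformal cylindrical projection has a single point scale, 1/cos φ).
Areal scale = k² = sec²φ = 1/cos²(39°) = 1/0.7771² = 1.656.
True area = apparent / (areal scale) = 27800 / 1.656 ≈ 16800 km².

16800 km²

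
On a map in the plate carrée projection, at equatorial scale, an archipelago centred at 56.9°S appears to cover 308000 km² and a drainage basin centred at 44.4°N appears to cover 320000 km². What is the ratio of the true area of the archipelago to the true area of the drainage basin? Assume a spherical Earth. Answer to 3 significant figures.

Plate carrée has h = 1 and k = sec φ, giving areal scale sec φ; true area = (apparent area) · cos φ.
True area of archipelago: 308000 × cos(56.9°) = 308000 × 0.5461 = 168200 km².
True area of drainage basin: 320000 × cos(44.4°) = 320000 × 0.7145 = 228600 km².
Ratio = 168200 / 228600 ≈ 0.736.

0.736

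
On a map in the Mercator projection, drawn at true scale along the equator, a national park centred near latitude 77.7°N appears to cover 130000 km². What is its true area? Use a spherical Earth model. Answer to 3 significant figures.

5900 km²

Mercator is conformal, so the point scale is isotropic: h = k = sec φ = 1/cos φ.
Areal scale = k² = sec²φ = 1/cos²(77.7°) = 1/0.2130² = 22.04.
True area = apparent / (areal scale) = 130000 / 22.04 ≈ 5900 km².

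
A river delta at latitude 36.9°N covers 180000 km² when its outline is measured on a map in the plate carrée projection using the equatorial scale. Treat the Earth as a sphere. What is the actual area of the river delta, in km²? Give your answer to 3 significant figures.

For the equirectangular projection with φ₀ = 0 (plate carrée), h = 1 along meridians and k = sec φ along parallels.
Areal scale = h·k = 1 × sec φ; at 36.9°, h = 1.000, k = 1.250, so h·k = 1.250.
True area = apparent / (areal scale) = 180000 / 1.250 ≈ 144000 km².

144000 km²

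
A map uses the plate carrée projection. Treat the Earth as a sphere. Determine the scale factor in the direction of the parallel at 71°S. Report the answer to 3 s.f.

Plate carrée maps x = Rλ, y = Rφ. The meridian scale is h = 1 and the parallel scale is k = 1/cos φ = sec φ.
k = 1/cos 71° = 1/0.3256 = 3.072.

3.07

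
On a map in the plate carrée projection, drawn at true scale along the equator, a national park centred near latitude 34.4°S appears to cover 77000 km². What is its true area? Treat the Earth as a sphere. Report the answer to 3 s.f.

Plate carrée maps x = Rλ, y = Rφ. The meridian scale is h = 1 and the parallel scale is k = 1/cos φ = sec φ.
Areal scale = h·k = 1 × sec φ; at 34.4°, h = 1.000, k = 1.212, so h·k = 1.212.
True area = apparent / (areal scale) = 77000 / 1.212 ≈ 63500 km².

63500 km²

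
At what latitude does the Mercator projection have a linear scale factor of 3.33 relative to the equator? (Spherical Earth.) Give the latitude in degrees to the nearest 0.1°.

72.5°

Mercator scale is k = sec φ = 1/cos φ.
1/cos φ = 3.33  ⇒  cos φ = 0.3003  ⇒  φ = arccos(0.3003) ≈ 72.5°.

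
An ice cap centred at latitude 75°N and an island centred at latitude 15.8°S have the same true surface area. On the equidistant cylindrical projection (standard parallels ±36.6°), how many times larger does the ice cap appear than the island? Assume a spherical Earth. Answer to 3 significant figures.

With standard parallel φ₀ = 36.6°, the equirectangular projection gives x = Rλ cos φ₀, y = Rφ, so h = 1 and k = cos 36.6° / cos φ.
Areal scale at 75°: h·k = 1.000 × 3.102 = 3.102.
Areal scale at 15.8°: h·k = 1.000 × 0.8343 = 0.8343.
Ratio = 3.102/0.8343 ≈ 3.72.

3.72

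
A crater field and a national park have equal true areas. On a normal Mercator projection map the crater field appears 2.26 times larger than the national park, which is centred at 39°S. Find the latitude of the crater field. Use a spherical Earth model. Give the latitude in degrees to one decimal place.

On Mercator, (apparent₁)/(apparent₂) = sec²φ₁ / sec²φ₂ when true areas are equal.
cos²φ₂ / cos²φ₁ = 2.26  ⇒  cos φ₁ = cos 39° / √2.26 = 0.7771/1.503 = 0.5169.
φ₁ = arccos(0.5169) ≈ 58.9°.

58.9°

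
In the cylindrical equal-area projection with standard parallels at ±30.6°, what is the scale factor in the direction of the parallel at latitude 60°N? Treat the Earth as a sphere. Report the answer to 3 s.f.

A cylindrical equal-area projection with standard parallel φ₀ has meridian scale h = cos φ / cos φ₀ and parallel scale k = cos φ₀ / cos φ (so areas are preserved, h·k = 1).
k = cos 30.6° / cos 60° = 0.8607/0.5000 = 1.721.

1.72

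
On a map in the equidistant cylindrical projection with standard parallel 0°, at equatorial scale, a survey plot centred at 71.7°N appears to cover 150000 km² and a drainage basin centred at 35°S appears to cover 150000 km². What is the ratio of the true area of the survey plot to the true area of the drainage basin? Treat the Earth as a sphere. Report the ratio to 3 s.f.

0.383

Plate carrée has h = 1 and k = sec φ, giving areal scale sec φ; true area = (apparent area) · cos φ.
True area of survey plot: 150000 × cos(71.7°) = 150000 × 0.3140 = 47100 km².
True area of drainage basin: 150000 × cos(35°) = 150000 × 0.8192 = 122900 km².
Ratio = 47100 / 122900 ≈ 0.383.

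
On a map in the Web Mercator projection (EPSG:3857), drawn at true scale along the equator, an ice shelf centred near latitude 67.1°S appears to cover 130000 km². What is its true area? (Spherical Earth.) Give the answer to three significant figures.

19700 km²

The Mercator projection is conformal; its linear scale factor is the same in every direction and equals sec φ = 1/cos φ.
Areal scale = k² = sec²φ = 1/cos²(67.1°) = 1/0.3891² = 6.604.
True area = apparent / (areal scale) = 130000 / 6.604 ≈ 19700 km².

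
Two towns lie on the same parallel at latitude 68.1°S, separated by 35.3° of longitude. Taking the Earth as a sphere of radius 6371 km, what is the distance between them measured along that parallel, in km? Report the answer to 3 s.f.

1460 km

Arc length along a parallel = R cos φ · Δλ (with Δλ in radians).
= 6371 × cos 68.1° × (35.3° × π/180) = 6371 × 0.3730 × 0.6161 ≈ 1460 km.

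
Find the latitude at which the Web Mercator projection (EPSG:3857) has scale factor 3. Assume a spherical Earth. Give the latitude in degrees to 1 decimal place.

Mercator scale is k = sec φ = 1/cos φ.
1/cos φ = 3  ⇒  cos φ = 0.3333  ⇒  φ = arccos(0.3333) ≈ 70.5°.

70.5°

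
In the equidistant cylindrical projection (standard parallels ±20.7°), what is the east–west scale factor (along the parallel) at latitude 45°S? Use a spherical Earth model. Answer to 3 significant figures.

The equidistant cylindrical projection with φ₀ = 20.7° has h = 1 (meridians true) and k = cos φ₀ / cos φ along parallels.
k = cos 20.7° / cos 45° = 0.9354/0.7071 = 1.323.

1.32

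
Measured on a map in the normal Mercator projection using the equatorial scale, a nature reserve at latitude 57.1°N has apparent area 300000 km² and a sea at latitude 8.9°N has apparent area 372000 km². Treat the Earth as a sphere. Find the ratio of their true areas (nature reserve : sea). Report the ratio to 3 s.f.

Since Mercator area scale is 1/cos²φ, the true area equals the apparent area multiplied by cos²φ.
True area of nature reserve: 300000 × cos²(57.1°) = 300000 × 0.2950 = 88510 km².
True area of sea: 372000 × cos²(8.9°) = 372000 × 0.9761 = 363100 km².
Ratio = 88510 / 363100 ≈ 0.244.

0.244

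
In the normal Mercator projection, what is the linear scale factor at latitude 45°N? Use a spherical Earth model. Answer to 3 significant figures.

For Mercator, h = k = sec φ (a conformal cylindrical projection has a single point scale, 1/cos φ).
k = 1/cos 45° = 1/0.7071 = 1.414.

1.41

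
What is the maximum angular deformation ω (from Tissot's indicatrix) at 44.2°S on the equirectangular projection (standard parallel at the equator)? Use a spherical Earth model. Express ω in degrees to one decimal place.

In the plate carrée (x = Rλ, y = Rφ), meridians are true-scale (h = 1) and parallels are stretched by k = sec φ.
At 44.2°: h = 1.000, k = 1.395; principal scales a = 1.395, b = 1.000.
sin(ω/2) = (a − b)/(a + b) = 0.3949/2.395 = 0.1649, so ω = 2 arcsin(0.1649) ≈ 19.0°.

19.0°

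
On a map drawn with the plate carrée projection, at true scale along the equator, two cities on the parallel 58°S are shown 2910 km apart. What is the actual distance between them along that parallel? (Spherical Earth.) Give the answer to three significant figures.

Plate carrée maps x = Rλ, y = Rφ. The meridian scale is h = 1 and the parallel scale is k = 1/cos φ = sec φ.
Along the parallel at 58°, map distances are exaggerated by k = sec 58° = 1.887.
True distance = 2910 / 1.887 = 2910 × cos 58° ≈ 1540 km.

1540 km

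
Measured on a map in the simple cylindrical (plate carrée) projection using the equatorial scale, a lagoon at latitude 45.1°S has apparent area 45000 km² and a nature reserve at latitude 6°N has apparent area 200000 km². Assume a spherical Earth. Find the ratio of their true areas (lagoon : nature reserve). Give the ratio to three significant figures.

On the plate carrée, areal scale = h·k = 1 × sec φ, so true area = apparent × cos φ.
True area of lagoon: 45000 × cos(45.1°) = 45000 × 0.7059 = 31760 km².
True area of nature reserve: 200000 × cos(6°) = 200000 × 0.9945 = 198900 km².
Ratio = 31760 / 198900 ≈ 0.160.

0.160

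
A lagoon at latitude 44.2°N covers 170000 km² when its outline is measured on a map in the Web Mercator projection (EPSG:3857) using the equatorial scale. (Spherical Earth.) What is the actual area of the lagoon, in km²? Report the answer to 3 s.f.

For Mercator, h = k = sec φ (a conformal cylindrical projection has a single point scale, 1/cos φ).
Areal scale = k² = sec²φ = 1/cos²(44.2°) = 1/0.7169² = 1.946.
True area = apparent / (areal scale) = 170000 / 1.946 ≈ 87400 km².

87400 km²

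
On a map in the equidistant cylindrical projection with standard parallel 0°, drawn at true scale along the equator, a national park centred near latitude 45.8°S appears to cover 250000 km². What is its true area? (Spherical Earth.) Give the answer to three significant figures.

174000 km²

For the equirectangular projection with φ₀ = 0 (plate carrée), h = 1 along meridians and k = sec φ along parallels.
Areal scale = h·k = 1 × sec φ; at 45.8°, h = 1.000, k = 1.434, so h·k = 1.434.
True area = apparent / (areal scale) = 250000 / 1.434 ≈ 174000 km².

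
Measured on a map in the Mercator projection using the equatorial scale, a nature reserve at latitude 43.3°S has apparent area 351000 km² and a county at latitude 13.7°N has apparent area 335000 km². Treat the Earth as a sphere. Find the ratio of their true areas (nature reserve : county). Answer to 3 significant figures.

0.588

Mercator's areal exaggeration is sec²φ; hence true area = (apparent area) · cos²φ.
True area of nature reserve: 351000 × cos²(43.3°) = 351000 × 0.5297 = 185900 km².
True area of county: 335000 × cos²(13.7°) = 335000 × 0.9439 = 316200 km².
Ratio = 185900 / 316200 ≈ 0.588.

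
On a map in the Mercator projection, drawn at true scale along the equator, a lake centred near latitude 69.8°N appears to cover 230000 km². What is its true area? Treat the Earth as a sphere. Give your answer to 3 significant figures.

The Mercator projection is conformal; its linear scale factor is the same in every direction and equals sec φ = 1/cos φ.
Areal scale = k² = sec²φ = 1/cos²(69.8°) = 1/0.3453² = 8.387.
True area = apparent / (areal scale) = 230000 / 8.387 ≈ 27400 km².

27400 km²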